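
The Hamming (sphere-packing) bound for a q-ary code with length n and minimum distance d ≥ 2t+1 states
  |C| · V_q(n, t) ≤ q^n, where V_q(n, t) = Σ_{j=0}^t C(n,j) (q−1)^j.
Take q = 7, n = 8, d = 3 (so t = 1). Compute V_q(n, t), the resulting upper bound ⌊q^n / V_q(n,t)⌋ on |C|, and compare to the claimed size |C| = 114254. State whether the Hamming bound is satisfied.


V_q(n, t) = 49, q^n = 5764801, Hamming bound = 117649, |C| = 114254 ≤ bound (satisfied).

Step 1: Compute V_q(n, t) = Σ_{j=0}^1 C(n, j) (q−1)^j.
  j = 0: C(8,0)·(6)^0 = 1·1 = 1.
  j = 1: C(8,1)·(6)^1 = 8·6 = 48.
  V_q(n, t) = 1 + 48 = 49.
Step 2: q^n = 7^8 = 5764801.
Step 3: Hamming bound ⌊q^n / V_q(n,t)⌋ = ⌊5764801/49⌋ = 117649.
Step 4: Compare |C| = 114254 to 117649: satisfied.
The claimed |C| lies below the Hamming bound.


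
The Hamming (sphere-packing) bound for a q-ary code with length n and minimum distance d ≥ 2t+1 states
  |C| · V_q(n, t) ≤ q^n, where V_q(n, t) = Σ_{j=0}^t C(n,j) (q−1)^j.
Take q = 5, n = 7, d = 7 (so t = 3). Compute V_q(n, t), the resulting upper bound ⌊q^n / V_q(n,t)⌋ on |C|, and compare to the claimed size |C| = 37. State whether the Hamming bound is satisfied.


V_q(n, t) = 2605, q^n = 78125, Hamming bound = 29, |C| = 37 > bound (violated).

Step 1: Compute V_q(n, t) = Σ_{j=0}^3 C(n, j) (q−1)^j.
  j = 0: C(7,0)·(4)^0 = 1·1 = 1.
  j = 1: C(7,1)·(4)^1 = 7·4 = 28.
  j = 2: C(7,2)·(4)^2 = 21·16 = 336.
  j = 3: C(7,3)·(4)^3 = 35·64 = 2240.
  V_q(n, t) = 1 + 28 + 336 + 2240 = 2605.
Step 2: q^n = 5^7 = 78125.
Step 3: Hamming bound ⌊q^n / V_q(n,t)⌋ = ⌊78125/2605⌋ = 29.
Step 4: Compare |C| = 37 to 29: violated.
The claimed |C| lies above the Hamming bound, so no 5-ary code of length 7 with d ≥ 7 can have 37 codewords.


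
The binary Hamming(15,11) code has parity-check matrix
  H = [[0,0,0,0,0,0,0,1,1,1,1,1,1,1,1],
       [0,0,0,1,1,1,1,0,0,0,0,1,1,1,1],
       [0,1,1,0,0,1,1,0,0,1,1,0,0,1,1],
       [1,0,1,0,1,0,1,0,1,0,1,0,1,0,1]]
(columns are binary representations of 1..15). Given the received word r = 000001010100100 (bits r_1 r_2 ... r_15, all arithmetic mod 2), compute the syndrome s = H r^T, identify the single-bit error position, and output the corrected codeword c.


s = (1, 0, 0, 1)^T, error position = 9, corrected codeword c = 000001011100100

Compute s = H r^T mod 2 one row at a time:
  s_1 = 1 + 0 + 1 + 0 + 0 + 1 + 0 + 0 = 3 ≡ 1 (mod 2).
  s_2 = 0 + 0 + 1 + 0 + 0 + 1 + 0 + 0 = 2 ≡ 0 (mod 2).
  s_3 = 0 + 0 + 1 + 0 + 1 + 0 + 0 + 0 = 2 ≡ 0 (mod 2).
  s_4 = 0 + 0 + 0 + 0 + 0 + 0 + 1 + 0 = 1 ≡ 1 (mod 2).
s = (1, 0, 0, 1)^T — this equals column 9 of H (binary 1001), so error is at position 9.
Correct: flip bit 9 of r = 000001010100100 to get c = 000001011100100.


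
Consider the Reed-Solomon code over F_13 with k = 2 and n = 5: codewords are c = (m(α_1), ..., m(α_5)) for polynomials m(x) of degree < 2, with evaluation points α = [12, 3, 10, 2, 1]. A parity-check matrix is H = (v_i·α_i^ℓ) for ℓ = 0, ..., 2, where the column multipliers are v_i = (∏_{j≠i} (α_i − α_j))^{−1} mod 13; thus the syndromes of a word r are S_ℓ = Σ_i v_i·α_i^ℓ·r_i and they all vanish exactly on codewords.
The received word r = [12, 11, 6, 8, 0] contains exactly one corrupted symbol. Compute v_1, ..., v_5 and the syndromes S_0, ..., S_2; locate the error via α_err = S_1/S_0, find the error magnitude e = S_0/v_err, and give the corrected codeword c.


S = (7, 7, 7), error at position 5, error magnitude e = 8, c = [12, 11, 6, 8, 5].

Step 1: column multipliers v_i = (∏_{j≠i}(α_i − α_j))^{−1} mod 13.
  i = 1 (α = 12): (12−3)(12−10)(12−2)(12−1) = 9·2·10·11 = 1980 ≡ 4, so v_1 = 4^{−1} = 10 (mod 13).
  i = 2 (α = 3): (3−12)(3−10)(3−2)(3−1) = (−9)·(−7)·1·2 = 126 ≡ 9, so v_2 = 9^{−1} = 3 (mod 13).
  i = 3 (α = 10): (10−12)(10−3)(10−2)(10−1) = (−2)·7·8·9 = −1008 ≡ 6, so v_3 = 6^{−1} = 11 (mod 13).
  i = 4 (α = 2): (2−12)(2−3)(2−10)(2−1) = (−10)·(−1)·(−8)·1 = −80 ≡ 11, so v_4 = 11^{−1} = 6 (mod 13).
  i = 5 (α = 1): (1−12)(1−3)(1−10)(1−2) = (−11)·(−2)·(−9)·(−1) = 198 ≡ 3, so v_5 = 3^{−1} = 9 (mod 13).
  v = [10, 3, 11, 6, 9].
Step 2: syndromes of r = [12, 11, 6, 8, 0] (all sums mod 13).
  S_0 = Σ v_i r_i = 10·12 + 3·11 + 11·6 + 6·8 + 9·0 = 267 ≡ 7.
  S_1 = Σ v_i α_i r_i = 10·12·12 + 3·3·11 + 11·10·6 + 6·2·8 + 9·1·0 = 2295 ≡ 7.
  α_i^2 mod 13 = [1, 9, 9, 4, 1].
  S_2 = Σ v_i α_i^2 r_i = 10·1·12 + 3·9·11 + 11·9·6 + 6·4·8 + 9·1·0 = 1203 ≡ 7.
  S = (7, 7, 7) ≠ 0, so r is not a codeword (an error is present).
Step 3: locate the error. For a single error e at position i, S_ℓ = v_i·e·α_i^ℓ, so α_err = S_1/S_0.
  S_0^{−1} = 7^{−1} = 2 (mod 13), so α_err = 7·2 = 14 ≡ 1 = α_5. Error position i = 5.
  Consistency check: S_2/S_1 = 7·2 = 14 ≡ 1 = α_err ✓ (single-error assumption holds).
Step 4: error magnitude e = S_0/v_5 = S_0·∏_{j≠5}(α_5 − α_j) = 7·3 = 21 ≡ 8 (mod 13).
Step 5: correct position 5: c_5 = r_5 − e = 0 − 8 ≡ 5 (mod 13). Hence c = [12, 11, 6, 8, 5].
  Check: interpolating c through the α_i gives m(x) = 2 + 3·x (degree < 2) with m(α_i) = c_i for every i, so c is indeed a codeword.


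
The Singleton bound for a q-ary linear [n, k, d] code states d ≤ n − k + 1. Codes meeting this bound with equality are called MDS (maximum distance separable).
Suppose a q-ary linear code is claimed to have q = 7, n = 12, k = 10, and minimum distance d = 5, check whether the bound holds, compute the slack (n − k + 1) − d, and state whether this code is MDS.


Singleton RHS = n − k + 1 = 3, slack = -2, bound violated (no such code; not MDS).

Singleton bound: d ≤ n − k + 1.
Here n = 12, k = 10, so n − k + 1 = 3.
Given d = 5, check d ≤ 3: NO.
Slack = (n − k + 1) − d = -2.
The slack is negative: d = 5 exceeds n − k + 1 = 3 by 2, so the Singleton bound is violated and no linear [12, 10, 5]_7 code can exist. In particular it is not MDS (MDS requires d = n − k + 1 exactly).
Description: the claimed parameters are [12, 10, 5]_7; such a code would be impossible (violates the Singleton bound).


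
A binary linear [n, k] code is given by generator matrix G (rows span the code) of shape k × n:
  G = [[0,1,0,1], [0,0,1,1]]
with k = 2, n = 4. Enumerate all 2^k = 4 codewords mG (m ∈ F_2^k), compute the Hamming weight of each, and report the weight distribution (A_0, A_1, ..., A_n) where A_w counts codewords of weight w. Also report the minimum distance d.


Weight distribution: A_0 = 1, A_2 = 3. Minimum distance d = 2.

Enumerate all 2^2 = 4 messages m ∈ F_2^2.
For each, compute codeword c = mG in F_2^4, then tally its weight.
  m = 00 → c = 0000, weight = 0.
  m = 10 → c = 0101, weight = 2.
  m = 01 → c = 0011, weight = 2.
  m = 11 → c = 0110, weight = 2.
Tally weights:
  weight 0: 1 codewords.
  weight 2: 3 codewords.
Minimum distance d = smallest w > 0 with A_w > 0 = 2.
Sanity: Σ A_w = 4 = 2^2 = 4 ✓.


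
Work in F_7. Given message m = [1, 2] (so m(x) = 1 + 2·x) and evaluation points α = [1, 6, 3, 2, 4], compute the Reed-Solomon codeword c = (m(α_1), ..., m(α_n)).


c = [3, 6, 0, 5, 2]

Message polynomial: m(x) = 1 + 2·x (mod 7).
For each evaluation point α_i, compute m(α_i) mod 7:
  α_1 = 1: Horner steps 2 → 3, so m(1) = 3.
  α_2 = 6: Horner steps 2 → 6, so m(6) = 6.
  α_3 = 3: Horner steps 2 → 0, so m(3) = 0.
  α_4 = 2: Horner steps 2 → 5, so m(2) = 5.
  α_5 = 4: Horner steps 2 → 2, so m(4) = 2.
Codeword c = [3, 6, 0, 5, 2] ∈ F_7^5.


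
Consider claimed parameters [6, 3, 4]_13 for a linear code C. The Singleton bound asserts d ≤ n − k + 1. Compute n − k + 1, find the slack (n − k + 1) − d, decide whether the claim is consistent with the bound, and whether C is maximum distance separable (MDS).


Singleton RHS = n − k + 1 = 4, slack = 0, bound satisfied, MDS.

Singleton bound: d ≤ n − k + 1.
Here n = 6, k = 3, so n − k + 1 = 4.
Given d = 4, check d ≤ 4: YES.
Slack = (n − k + 1) − d = 0.
The code is MDS (slack = 0).
Description: the claimed parameters are [6, 3, 4]_13; such a code would be MDS (meets Singleton bound).


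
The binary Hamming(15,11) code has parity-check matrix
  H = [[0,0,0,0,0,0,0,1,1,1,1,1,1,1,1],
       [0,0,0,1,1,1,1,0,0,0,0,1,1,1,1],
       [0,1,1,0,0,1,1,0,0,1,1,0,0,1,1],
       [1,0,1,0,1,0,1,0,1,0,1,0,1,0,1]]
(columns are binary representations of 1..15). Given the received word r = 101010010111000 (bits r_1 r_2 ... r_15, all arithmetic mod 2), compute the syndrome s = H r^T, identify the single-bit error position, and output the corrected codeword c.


s = (0, 0, 1, 0)^T, error position = 2, corrected codeword c = 111010010111000

Compute s = H r^T mod 2 one row at a time:
  s_1 = 1 + 0 + 1 + 1 + 1 + 0 + 0 + 0 = 4 ≡ 0 (mod 2).
  s_2 = 0 + 1 + 0 + 0 + 1 + 0 + 0 + 0 = 2 ≡ 0 (mod 2).
  s_3 = 0 + 1 + 0 + 0 + 1 + 1 + 0 + 0 = 3 ≡ 1 (mod 2).
  s_4 = 1 + 1 + 1 + 0 + 0 + 1 + 0 + 0 = 4 ≡ 0 (mod 2).
s = (0, 0, 1, 0)^T — this equals column 2 of H (binary 0010), so error is at position 2.
Correct: flip bit 2 of r = 101010010111000 to get c = 111010010111000.


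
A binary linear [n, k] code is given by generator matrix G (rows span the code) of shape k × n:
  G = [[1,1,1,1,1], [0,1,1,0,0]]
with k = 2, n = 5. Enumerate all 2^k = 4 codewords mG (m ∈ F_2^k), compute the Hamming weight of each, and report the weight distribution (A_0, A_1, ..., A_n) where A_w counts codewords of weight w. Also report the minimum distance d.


Weight distribution: A_0 = 1, A_2 = 1, A_3 = 1, A_5 = 1. Minimum distance d = 2.

Enumerate all 2^2 = 4 messages m ∈ F_2^2.
For each, compute codeword c = mG in F_2^5, then tally its weight.
  m = 00 → c = 00000, weight = 0.
  m = 10 → c = 11111, weight = 5.
  m = 01 → c = 01100, weight = 2.
  m = 11 → c = 10011, weight = 3.
Tally weights:
  weight 0: 1 codewords.
  weight 2: 1 codewords.
  weight 3: 1 codewords.
  weight 5: 1 codewords.
Minimum distance d = smallest w > 0 with A_w > 0 = 2.
Sanity: Σ A_w = 4 = 2^2 = 4 ✓.


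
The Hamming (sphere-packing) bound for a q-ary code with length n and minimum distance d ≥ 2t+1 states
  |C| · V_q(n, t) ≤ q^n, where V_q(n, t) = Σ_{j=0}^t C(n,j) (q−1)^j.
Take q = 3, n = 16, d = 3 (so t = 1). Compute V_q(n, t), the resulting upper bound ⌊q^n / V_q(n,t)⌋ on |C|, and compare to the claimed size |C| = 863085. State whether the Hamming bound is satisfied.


V_q(n, t) = 33, q^n = 43046721, Hamming bound = 1304446, |C| = 863085 ≤ bound (satisfied).

Step 1: Compute V_q(n, t) = Σ_{j=0}^1 C(n, j) (q−1)^j.
  j = 0: C(16,0)·(2)^0 = 1·1 = 1.
  j = 1: C(16,1)·(2)^1 = 16·2 = 32.
  V_q(n, t) = 1 + 32 = 33.
Step 2: q^n = 3^16 = 43046721.
Step 3: Hamming bound ⌊q^n / V_q(n,t)⌋ = ⌊43046721/33⌋ = 1304446.
Step 4: Compare |C| = 863085 to 1304446: satisfied.
The claimed |C| lies below the Hamming bound.


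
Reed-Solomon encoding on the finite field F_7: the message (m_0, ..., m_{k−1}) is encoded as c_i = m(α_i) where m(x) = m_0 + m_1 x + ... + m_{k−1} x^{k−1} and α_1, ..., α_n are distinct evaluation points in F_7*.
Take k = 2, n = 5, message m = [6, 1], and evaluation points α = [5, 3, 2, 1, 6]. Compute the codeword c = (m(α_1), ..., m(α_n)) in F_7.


c = [4, 2, 1, 0, 5]

Message polynomial: m(x) = 6 + 1·x (mod 7).
For each evaluation point α_i, compute m(α_i) mod 7:
  α_1 = 5: Horner steps 1 → 4, so m(5) = 4.
  α_2 = 3: Horner steps 1 → 2, so m(3) = 2.
  α_3 = 2: Horner steps 1 → 1, so m(2) = 1.
  α_4 = 1: Horner steps 1 → 0, so m(1) = 0.
  α_5 = 6: Horner steps 1 → 5, so m(6) = 5.
Codeword c = [4, 2, 1, 0, 5] ∈ F_7^5.


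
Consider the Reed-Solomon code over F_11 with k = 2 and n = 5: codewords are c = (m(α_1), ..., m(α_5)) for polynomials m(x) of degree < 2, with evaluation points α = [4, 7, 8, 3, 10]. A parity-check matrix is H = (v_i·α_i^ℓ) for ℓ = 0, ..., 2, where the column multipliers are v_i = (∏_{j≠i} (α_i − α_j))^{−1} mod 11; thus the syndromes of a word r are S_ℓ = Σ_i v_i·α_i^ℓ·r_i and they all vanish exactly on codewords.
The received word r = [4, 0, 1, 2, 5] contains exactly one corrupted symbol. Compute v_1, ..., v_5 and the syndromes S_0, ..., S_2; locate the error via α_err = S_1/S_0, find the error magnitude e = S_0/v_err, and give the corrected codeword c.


S = (4, 6, 9), error at position 2, error magnitude e = 1, c = [4, 10, 1, 2, 5].

Step 1: column multipliers v_i = (∏_{j≠i}(α_i − α_j))^{−1} mod 11.
  i = 1 (α = 4): (4−7)(4−8)(4−3)(4−10) = (−3)·(−4)·1·(−6) = −72 ≡ 5, so v_1 = 5^{−1} = 9 (mod 11).
  i = 2 (α = 7): (7−4)(7−8)(7−3)(7−10) = 3·(−1)·4·(−3) = 36 ≡ 3, so v_2 = 3^{−1} = 4 (mod 11).
  i = 3 (α = 8): (8−4)(8−7)(8−3)(8−10) = 4·1·5·(−2) = −40 ≡ 4, so v_3 = 4^{−1} = 3 (mod 11).
  i = 4 (α = 3): (3−4)(3−7)(3−8)(3−10) = (−1)·(−4)·(−5)·(−7) = 140 ≡ 8, so v_4 = 8^{−1} = 7 (mod 11).
  i = 5 (α = 10): (10−4)(10−7)(10−8)(10−3) = 6·3·2·7 = 252 ≡ 10, so v_5 = 10^{−1} = 10 (mod 11).
  v = [9, 4, 3, 7, 10].
Step 2: syndromes of r = [4, 0, 1, 2, 5] (all sums mod 11).
  S_0 = Σ v_i r_i = 9·4 + 4·0 + 3·1 + 7·2 + 10·5 = 103 ≡ 4.
  S_1 = Σ v_i α_i r_i = 9·4·4 + 4·7·0 + 3·8·1 + 7·3·2 + 10·10·5 = 710 ≡ 6.
  α_i^2 mod 11 = [5, 5, 9, 9, 1].
  S_2 = Σ v_i α_i^2 r_i = 9·5·4 + 4·5·0 + 3·9·1 + 7·9·2 + 10·1·5 = 383 ≡ 9.
  S = (4, 6, 9) ≠ 0, so r is not a codeword (an error is present).
Step 3: locate the error. For a single error e at position i, S_ℓ = v_i·e·α_i^ℓ, so α_err = S_1/S_0.
  S_0^{−1} = 4^{−1} = 3 (mod 11), so α_err = 6·3 = 18 ≡ 7 = α_2. Error position i = 2.
  Consistency check: S_2/S_1 = 9·2 = 18 ≡ 7 = α_err ✓ (single-error assumption holds).
Step 4: error magnitude e = S_0/v_2 = S_0·∏_{j≠2}(α_2 − α_j) = 4·3 = 12 ≡ 1 (mod 11).
Step 5: correct position 2: c_2 = r_2 − e = 0 − 1 ≡ 10 (mod 11). Hence c = [4, 10, 1, 2, 5].
  Check: interpolating c through the α_i gives m(x) = 7 + 2·x (degree < 2) with m(α_i) = c_i for every i, so c is indeed a codeword.


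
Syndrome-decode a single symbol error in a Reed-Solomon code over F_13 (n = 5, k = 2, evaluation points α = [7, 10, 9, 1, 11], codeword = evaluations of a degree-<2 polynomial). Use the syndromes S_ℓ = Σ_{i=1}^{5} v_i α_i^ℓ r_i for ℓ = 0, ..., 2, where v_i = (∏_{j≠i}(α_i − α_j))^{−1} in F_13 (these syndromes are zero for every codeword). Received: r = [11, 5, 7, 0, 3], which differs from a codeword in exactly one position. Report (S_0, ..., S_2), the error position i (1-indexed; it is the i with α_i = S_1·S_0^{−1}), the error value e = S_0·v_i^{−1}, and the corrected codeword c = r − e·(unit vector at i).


S = (4, 4, 4), error at position 4, error magnitude e = 3, c = [11, 5, 7, 10, 3].

Step 1: column multipliers v_i = (∏_{j≠i}(α_i − α_j))^{−1} mod 13.
  i = 1 (α = 7): (7−10)(7−9)(7−1)(7−11) = (−3)·(−2)·6·(−4) = −144 ≡ 12, so v_1 = 12^{−1} = 12 (mod 13).
  i = 2 (α = 10): (10−7)(10−9)(10−1)(10−11) = 3·1·9·(−1) = −27 ≡ 12, so v_2 = 12^{−1} = 12 (mod 13).
  i = 3 (α = 9): (9−7)(9−10)(9−1)(9−11) = 2·(−1)·8·(−2) = 32 ≡ 6, so v_3 = 6^{−1} = 11 (mod 13).
  i = 4 (α = 1): (1−7)(1−10)(1−9)(1−11) = (−6)·(−9)·(−8)·(−10) = 4320 ≡ 4, so v_4 = 4^{−1} = 10 (mod 13).
  i = 5 (α = 11): (11−7)(11−10)(11−9)(11−1) = 4·1·2·10 = 80 ≡ 2, so v_5 = 2^{−1} = 7 (mod 13).
  v = [12, 12, 11, 10, 7].
Step 2: syndromes of r = [11, 5, 7, 0, 3] (all sums mod 13).
  S_0 = Σ v_i r_i = 12·11 + 12·5 + 11·7 + 10·0 + 7·3 = 290 ≡ 4.
  S_1 = Σ v_i α_i r_i = 12·7·11 + 12·10·5 + 11·9·7 + 10·1·0 + 7·11·3 = 2448 ≡ 4.
  α_i^2 mod 13 = [10, 9, 3, 1, 4].
  S_2 = Σ v_i α_i^2 r_i = 12·10·11 + 12·9·5 + 11·3·7 + 10·1·0 + 7·4·3 = 2175 ≡ 4.
  S = (4, 4, 4) ≠ 0, so r is not a codeword (an error is present).
Step 3: locate the error. For a single error e at position i, S_ℓ = v_i·e·α_i^ℓ, so α_err = S_1/S_0.
  S_0^{−1} = 4^{−1} = 10 (mod 13), so α_err = 4·10 = 40 ≡ 1 = α_4. Error position i = 4.
  Consistency check: S_2/S_1 = 4·10 = 40 ≡ 1 = α_err ✓ (single-error assumption holds).
Step 4: error magnitude e = S_0/v_4 = S_0·∏_{j≠4}(α_4 − α_j) = 4·4 = 16 ≡ 3 (mod 13).
Step 5: correct position 4: c_4 = r_4 − e = 0 − 3 ≡ 10 (mod 13). Hence c = [11, 5, 7, 10, 3].
  Check: interpolating c through the α_i gives m(x) = 12 + 11·x (degree < 2) with m(α_i) = c_i for every i, so c is indeed a codeword.


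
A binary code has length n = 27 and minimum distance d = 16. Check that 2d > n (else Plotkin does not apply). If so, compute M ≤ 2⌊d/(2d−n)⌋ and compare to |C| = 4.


Plotkin bound M ≤ 6; given |C| = 4 ≤ bound (satisfied).

Check applicability: 2d = 32, n = 27.
2d − n = 5 > 0, so Plotkin applies.
Compute d/(2d−n) = 16/5 ≈ 3.2000.
⌊d/(2d−n)⌋ = 3.
Plotkin bound: M ≤ 2·3 = 6.
Given |C| = 4, check: satisfied.
This |C| is below the Plotkin bound.


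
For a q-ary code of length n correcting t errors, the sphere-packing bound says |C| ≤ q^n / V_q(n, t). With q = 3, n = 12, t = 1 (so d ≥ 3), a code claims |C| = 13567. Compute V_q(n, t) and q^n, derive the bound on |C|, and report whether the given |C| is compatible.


V_q(n, t) = 25, q^n = 531441, Hamming bound = 21257, |C| = 13567 ≤ bound (satisfied).

Step 1: Compute V_q(n, t) = Σ_{j=0}^1 C(n, j) (q−1)^j.
  j = 0: C(12,0)·(2)^0 = 1·1 = 1.
  j = 1: C(12,1)·(2)^1 = 12·2 = 24.
  V_q(n, t) = 1 + 24 = 25.
Step 2: q^n = 3^12 = 531441.
Step 3: Hamming bound ⌊q^n / V_q(n,t)⌋ = ⌊531441/25⌋ = 21257.
Step 4: Compare |C| = 13567 to 21257: satisfied.
The claimed |C| lies below the Hamming bound.


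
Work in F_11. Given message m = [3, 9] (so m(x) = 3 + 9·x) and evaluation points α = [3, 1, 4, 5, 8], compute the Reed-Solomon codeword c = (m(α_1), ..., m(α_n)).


c = [8, 1, 6, 4, 9]

Message polynomial: m(x) = 3 + 9·x (mod 11).
For each evaluation point α_i, compute m(α_i) mod 11:
  α_1 = 3: Horner steps 9 → 8, so m(3) = 8.
  α_2 = 1: Horner steps 9 → 1, so m(1) = 1.
  α_3 = 4: Horner steps 9 → 6, so m(4) = 6.
  α_4 = 5: Horner steps 9 → 4, so m(5) = 4.
  α_5 = 8: Horner steps 9 → 9, so m(8) = 9.
Codeword c = [8, 1, 6, 4, 9] ∈ F_11^5.


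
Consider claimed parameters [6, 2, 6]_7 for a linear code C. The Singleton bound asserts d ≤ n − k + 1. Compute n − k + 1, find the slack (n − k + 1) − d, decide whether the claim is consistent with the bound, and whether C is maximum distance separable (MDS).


Singleton RHS = n − k + 1 = 5, slack = -1, bound violated (no such code; not MDS).

Singleton bound: d ≤ n − k + 1.
Here n = 6, k = 2, so n − k + 1 = 5.
Given d = 6, check d ≤ 5: NO.
Slack = (n − k + 1) − d = -1.
The slack is negative: d = 6 exceeds n − k + 1 = 5 by 1, so the Singleton bound is violated and no linear [6, 2, 6]_7 code can exist. In particular it is not MDS (MDS requires d = n − k + 1 exactly).
Description: the claimed parameters are [6, 2, 6]_7; such a code would be impossible (violates the Singleton bound).


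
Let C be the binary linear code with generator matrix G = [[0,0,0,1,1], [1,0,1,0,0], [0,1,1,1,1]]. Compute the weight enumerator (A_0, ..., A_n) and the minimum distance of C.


Weight distribution: A_0 = 1, A_2 = 4, A_4 = 3. Minimum distance d = 2.

Enumerate all 2^3 = 8 messages m ∈ F_2^3.
For each, compute codeword c = mG in F_2^5, then tally its weight.
  m = 000 → c = 00000, weight = 0.
  m = 100 → c = 00011, weight = 2.
  m = 010 → c = 10100, weight = 2.
  m = 110 → c = 10111, weight = 4.
  m = 001 → c = 01111, weight = 4.
  m = 101 → c = 01100, weight = 2.
  m = 011 → c = 11011, weight = 4.
  m = 111 → c = 11000, weight = 2.
Tally weights:
  weight 0: 1 codewords.
  weight 2: 4 codewords.
  weight 4: 3 codewords.
Minimum distance d = smallest w > 0 with A_w > 0 = 2.
Sanity: Σ A_w = 8 = 2^3 = 8 ✓.


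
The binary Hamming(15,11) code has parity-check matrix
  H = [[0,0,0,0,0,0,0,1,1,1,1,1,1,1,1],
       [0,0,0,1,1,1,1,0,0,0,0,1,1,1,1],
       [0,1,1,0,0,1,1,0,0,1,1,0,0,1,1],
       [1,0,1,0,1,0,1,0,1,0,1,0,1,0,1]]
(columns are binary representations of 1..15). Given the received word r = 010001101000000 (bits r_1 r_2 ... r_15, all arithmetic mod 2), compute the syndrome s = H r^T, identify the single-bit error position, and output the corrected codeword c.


s = (1, 0, 1, 0)^T, error position = 10, corrected codeword c = 010001101100000

Compute s = H r^T mod 2 one row at a time:
  s_1 = 0 + 1 + 0 + 0 + 0 + 0 + 0 + 0 = 1 ≡ 1 (mod 2).
  s_2 = 0 + 0 + 1 + 1 + 0 + 0 + 0 + 0 = 2 ≡ 0 (mod 2).
  s_3 = 1 + 0 + 1 + 1 + 0 + 0 + 0 + 0 = 3 ≡ 1 (mod 2).
  s_4 = 0 + 0 + 0 + 1 + 1 + 0 + 0 + 0 = 2 ≡ 0 (mod 2).
s = (1, 0, 1, 0)^T — this equals column 10 of H (binary 1010), so error is at position 10.
Correct: flip bit 10 of r = 010001101000000 to get c = 010001101100000.


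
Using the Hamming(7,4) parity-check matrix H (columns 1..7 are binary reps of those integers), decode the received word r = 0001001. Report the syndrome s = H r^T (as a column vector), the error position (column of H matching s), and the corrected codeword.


s = (0, 1, 1)^T, error position = 3, corrected codeword c = 0011001

Compute s = H r^T mod 2 one row at a time:
  s_1 = 1 + 0 + 0 + 1 = 2 ≡ 0 (mod 2).
  s_2 = 0 + 0 + 0 + 1 = 1 ≡ 1 (mod 2).
  s_3 = 0 + 0 + 0 + 1 = 1 ≡ 1 (mod 2).
s = (0, 1, 1)^T — this equals column 3 of H (binary 011), so error is at position 3.
Correct: flip bit 3 of r = 0001001 to get c = 0011001.


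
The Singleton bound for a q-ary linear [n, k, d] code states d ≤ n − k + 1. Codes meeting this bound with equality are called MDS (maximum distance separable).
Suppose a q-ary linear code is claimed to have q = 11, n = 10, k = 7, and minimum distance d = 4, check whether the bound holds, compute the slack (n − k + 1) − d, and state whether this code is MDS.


Singleton RHS = n − k + 1 = 4, slack = 0, bound satisfied, MDS.

Singleton bound: d ≤ n − k + 1.
Here n = 10, k = 7, so n − k + 1 = 4.
Given d = 4, check d ≤ 4: YES.
Slack = (n − k + 1) − d = 0.
The code is MDS (slack = 0).
Description: the claimed parameters are [10, 7, 4]_11; such a code would be MDS (meets Singleton bound).


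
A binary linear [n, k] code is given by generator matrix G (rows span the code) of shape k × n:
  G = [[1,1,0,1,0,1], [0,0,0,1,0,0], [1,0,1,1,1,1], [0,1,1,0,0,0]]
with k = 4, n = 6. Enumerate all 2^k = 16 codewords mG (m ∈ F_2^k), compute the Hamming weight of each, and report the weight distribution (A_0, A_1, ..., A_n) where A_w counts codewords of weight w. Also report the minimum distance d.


Weight distribution: A_0 = 1, A_1 = 2, A_2 = 2, A_3 = 4, A_4 = 5, A_5 = 2. Minimum distance d = 1.

Enumerate all 2^4 = 16 messages m ∈ F_2^4.
For each, compute codeword c = mG in F_2^6, then tally its weight.
  m = 0000 → c = 000000, weight = 0.
  m = 1000 → c = 110101, weight = 4.
  m = 0100 → c = 000100, weight = 1.
  m = 1100 → c = 110001, weight = 3.
  m = 0010 → c = 101111, weight = 5.
  m = 1010 → c = 011010, weight = 3.
  m = 0110 → c = 101011, weight = 4.
  m = 1110 → c = 011110, weight = 4.
  m = 0001 → c = 011000, weight = 2.
  m = 1001 → c = 101101, weight = 4.
  m = 0101 → c = 011100, weight = 3.
  m = 1101 → c = 101001, weight = 3.
  m = 0011 → c = 110111, weight = 5.
  m = 1011 → c = 000010, weight = 1.
  m = 0111 → c = 110011, weight = 4.
  m = 1111 → c = 000110, weight = 2.
Tally weights:
  weight 0: 1 codewords.
  weight 1: 2 codewords.
  weight 2: 2 codewords.
  weight 3: 4 codewords.
  weight 4: 5 codewords.
  weight 5: 2 codewords.
Minimum distance d = smallest w > 0 with A_w > 0 = 1.
Sanity: Σ A_w = 16 = 2^4 = 16 ✓.


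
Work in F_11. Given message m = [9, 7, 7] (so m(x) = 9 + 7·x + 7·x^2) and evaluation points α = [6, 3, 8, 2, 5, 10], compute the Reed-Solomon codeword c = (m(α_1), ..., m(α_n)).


c = [6, 5, 7, 7, 10, 9]

Message polynomial: m(x) = 9 + 7·x + 7·x^2 (mod 11).
For each evaluation point α_i, compute m(α_i) mod 11:
  α_1 = 6: Horner steps 7 → 5 → 6, so m(6) = 6.
  α_2 = 3: Horner steps 7 → 6 → 5, so m(3) = 5.
  α_3 = 8: Horner steps 7 → 8 → 7, so m(8) = 7.
  α_4 = 2: Horner steps 7 → 10 → 7, so m(2) = 7.
  α_5 = 5: Horner steps 7 → 9 → 10, so m(5) = 10.
  α_6 = 10: Horner steps 7 → 0 → 9, so m(10) = 9.
Codeword c = [6, 5, 7, 7, 10, 9] ∈ F_11^6.


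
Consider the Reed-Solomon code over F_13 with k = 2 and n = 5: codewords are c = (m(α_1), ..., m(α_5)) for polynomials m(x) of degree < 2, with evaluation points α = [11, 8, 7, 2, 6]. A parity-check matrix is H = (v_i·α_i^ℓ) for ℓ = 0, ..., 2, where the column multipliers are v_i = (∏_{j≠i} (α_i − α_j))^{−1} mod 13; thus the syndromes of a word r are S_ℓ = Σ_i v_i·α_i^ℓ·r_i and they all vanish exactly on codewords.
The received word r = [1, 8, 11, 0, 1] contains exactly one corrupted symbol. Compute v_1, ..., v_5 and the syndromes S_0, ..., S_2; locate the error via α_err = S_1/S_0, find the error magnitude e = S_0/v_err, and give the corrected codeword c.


S = (4, 5, 3), error at position 1, error magnitude e = 2, c = [12, 8, 11, 0, 1].

Step 1: column multipliers v_i = (∏_{j≠i}(α_i − α_j))^{−1} mod 13.
  i = 1 (α = 11): (11−8)(11−7)(11−2)(11−6) = 3·4·9·5 = 540 ≡ 7, so v_1 = 7^{−1} = 2 (mod 13).
  i = 2 (α = 8): (8−11)(8−7)(8−2)(8−6) = (−3)·1·6·2 = −36 ≡ 3, so v_2 = 3^{−1} = 9 (mod 13).
  i = 3 (α = 7): (7−11)(7−8)(7−2)(7−6) = (−4)·(−1)·5·1 = 20 ≡ 7, so v_3 = 7^{−1} = 2 (mod 13).
  i = 4 (α = 2): (2−11)(2−8)(2−7)(2−6) = (−9)·(−6)·(−5)·(−4) = 1080 ≡ 1, so v_4 = 1^{−1} = 1 (mod 13).
  i = 5 (α = 6): (6−11)(6−8)(6−7)(6−2) = (−5)·(−2)·(−1)·4 = −40 ≡ 12, so v_5 = 12^{−1} = 12 (mod 13).
  v = [2, 9, 2, 1, 12].
Step 2: syndromes of r = [1, 8, 11, 0, 1] (all sums mod 13).
  S_0 = Σ v_i r_i = 2·1 + 9·8 + 2·11 + 1·0 + 12·1 = 108 ≡ 4.
  S_1 = Σ v_i α_i r_i = 2·11·1 + 9·8·8 + 2·7·11 + 1·2·0 + 12·6·1 = 824 ≡ 5.
  α_i^2 mod 13 = [4, 12, 10, 4, 10].
  S_2 = Σ v_i α_i^2 r_i = 2·4·1 + 9·12·8 + 2·10·11 + 1·4·0 + 12·10·1 = 1212 ≡ 3.
  S = (4, 5, 3) ≠ 0, so r is not a codeword (an error is present).
Step 3: locate the error. For a single error e at position i, S_ℓ = v_i·e·α_i^ℓ, so α_err = S_1/S_0.
  S_0^{−1} = 4^{−1} = 10 (mod 13), so α_err = 5·10 = 50 ≡ 11 = α_1. Error position i = 1.
  Consistency check: S_2/S_1 = 3·8 = 24 ≡ 11 = α_err ✓ (single-error assumption holds).
Step 4: error magnitude e = S_0/v_1 = S_0·∏_{j≠1}(α_1 − α_j) = 4·7 = 28 ≡ 2 (mod 13).
Step 5: correct position 1: c_1 = r_1 − e = 1 − 2 ≡ 12 (mod 13). Hence c = [12, 8, 11, 0, 1].
  Check: interpolating c through the α_i gives m(x) = 6 + 10·x (degree < 2) with m(α_i) = c_i for every i, so c is indeed a codeword.


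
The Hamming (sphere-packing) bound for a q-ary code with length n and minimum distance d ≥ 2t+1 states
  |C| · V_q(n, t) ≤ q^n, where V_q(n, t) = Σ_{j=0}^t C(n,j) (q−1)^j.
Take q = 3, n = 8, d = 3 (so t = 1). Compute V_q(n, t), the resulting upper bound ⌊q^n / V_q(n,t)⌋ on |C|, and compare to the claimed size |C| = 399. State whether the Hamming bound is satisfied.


V_q(n, t) = 17, q^n = 6561, Hamming bound = 385, |C| = 399 > bound (violated).

Step 1: Compute V_q(n, t) = Σ_{j=0}^1 C(n, j) (q−1)^j.
  j = 0: C(8,0)·(2)^0 = 1·1 = 1.
  j = 1: C(8,1)·(2)^1 = 8·2 = 16.
  V_q(n, t) = 1 + 16 = 17.
Step 2: q^n = 3^8 = 6561.
Step 3: Hamming bound ⌊q^n / V_q(n,t)⌋ = ⌊6561/17⌋ = 385.
Step 4: Compare |C| = 399 to 385: violated.
The claimed |C| lies above the Hamming bound, so no 3-ary code of length 8 with d ≥ 3 can have 399 codewords.


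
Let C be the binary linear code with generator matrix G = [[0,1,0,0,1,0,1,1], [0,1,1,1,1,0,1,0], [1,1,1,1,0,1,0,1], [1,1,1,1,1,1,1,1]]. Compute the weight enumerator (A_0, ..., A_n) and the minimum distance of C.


Weight distribution: A_0 = 1, A_2 = 2, A_3 = 4, A_4 = 2, A_5 = 4, A_6 = 2, A_8 = 1. Minimum distance d = 2.

Enumerate all 2^4 = 16 messages m ∈ F_2^4.
For each, compute codeword c = mG in F_2^8, then tally its weight.
  m = 0000 → c = 00000000, weight = 0.
  m = 1000 → c = 01001011, weight = 4.
  m = 0100 → c = 01111010, weight = 5.
  m = 1100 → c = 00110001, weight = 3.
  m = 0010 → c = 11110101, weight = 6.
  m = 1010 → c = 10111110, weight = 6.
  m = 0110 → c = 10001111, weight = 5.
  m = 1110 → c = 11000100, weight = 3.
  m = 0001 → c = 11111111, weight = 8.
  m = 1001 → c = 10110100, weight = 4.
  m = 0101 → c = 10000101, weight = 3.
  m = 1101 → c = 11001110, weight = 5.
  m = 0011 → c = 00001010, weight = 2.
  m = 1011 → c = 01000001, weight = 2.
  m = 0111 → c = 01110000, weight = 3.
  m = 1111 → c = 00111011, weight = 5.
Tally weights:
  weight 0: 1 codewords.
  weight 2: 2 codewords.
  weight 3: 4 codewords.
  weight 4: 2 codewords.
  weight 5: 4 codewords.
  weight 6: 2 codewords.
  weight 8: 1 codewords.
Minimum distance d = smallest w > 0 with A_w > 0 = 2.
Sanity: Σ A_w = 16 = 2^4 = 16 ✓.


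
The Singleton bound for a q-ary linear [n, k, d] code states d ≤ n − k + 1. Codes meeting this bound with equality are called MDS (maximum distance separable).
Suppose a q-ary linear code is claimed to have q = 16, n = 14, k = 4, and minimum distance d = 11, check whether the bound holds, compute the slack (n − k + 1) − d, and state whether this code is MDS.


Singleton RHS = n − k + 1 = 11, slack = 0, bound satisfied, MDS.

Singleton bound: d ≤ n − k + 1.
Here n = 14, k = 4, so n − k + 1 = 11.
Given d = 11, check d ≤ 11: YES.
Slack = (n − k + 1) − d = 0.
The code is MDS (slack = 0).
Description: the claimed parameters are [14, 4, 11]_16; such a code would be MDS (meets Singleton bound).


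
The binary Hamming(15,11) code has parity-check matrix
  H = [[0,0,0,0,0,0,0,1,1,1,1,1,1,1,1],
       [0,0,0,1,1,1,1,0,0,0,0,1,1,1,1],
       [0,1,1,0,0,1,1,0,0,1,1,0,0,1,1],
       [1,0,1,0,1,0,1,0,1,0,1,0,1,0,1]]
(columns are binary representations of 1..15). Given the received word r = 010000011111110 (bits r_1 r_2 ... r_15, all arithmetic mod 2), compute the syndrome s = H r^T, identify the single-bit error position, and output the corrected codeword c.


s = (1, 1, 0, 1)^T, error position = 13, corrected codeword c = 010000011111010

Compute s = H r^T mod 2 one row at a time:
  s_1 = 1 + 1 + 1 + 1 + 1 + 1 + 1 + 0 = 7 ≡ 1 (mod 2).
  s_2 = 0 + 0 + 0 + 0 + 1 + 1 + 1 + 0 = 3 ≡ 1 (mod 2).
  s_3 = 1 + 0 + 0 + 0 + 1 + 1 + 1 + 0 = 4 ≡ 0 (mod 2).
  s_4 = 0 + 0 + 0 + 0 + 1 + 1 + 1 + 0 = 3 ≡ 1 (mod 2).
s = (1, 1, 0, 1)^T — this equals column 13 of H (binary 1101), so error is at position 13.
Correct: flip bit 13 of r = 010000011111110 to get c = 010000011111010.


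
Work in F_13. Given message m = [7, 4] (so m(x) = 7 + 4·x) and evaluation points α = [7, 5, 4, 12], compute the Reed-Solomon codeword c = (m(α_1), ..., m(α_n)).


c = [9, 1, 10, 3]

Message polynomial: m(x) = 7 + 4·x (mod 13).
For each evaluation point α_i, compute m(α_i) mod 13:
  α_1 = 7: Horner steps 4 → 9, so m(7) = 9.
  α_2 = 5: Horner steps 4 → 1, so m(5) = 1.
  α_3 = 4: Horner steps 4 → 10, so m(4) = 10.
  α_4 = 12: Horner steps 4 → 3, so m(12) = 3.
Codeword c = [9, 1, 10, 3] ∈ F_13^4.


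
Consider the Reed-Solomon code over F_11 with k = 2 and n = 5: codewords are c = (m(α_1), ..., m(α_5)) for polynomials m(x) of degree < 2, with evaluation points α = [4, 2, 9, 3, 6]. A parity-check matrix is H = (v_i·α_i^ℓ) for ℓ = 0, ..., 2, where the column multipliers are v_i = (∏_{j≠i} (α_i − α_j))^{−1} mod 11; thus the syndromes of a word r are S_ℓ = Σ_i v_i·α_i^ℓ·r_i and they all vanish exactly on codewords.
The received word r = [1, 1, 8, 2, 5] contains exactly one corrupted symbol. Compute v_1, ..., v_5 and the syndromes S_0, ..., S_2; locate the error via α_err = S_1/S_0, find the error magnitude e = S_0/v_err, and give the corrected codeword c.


S = (1, 4, 5), error at position 1, error magnitude e = 9, c = [3, 1, 8, 2, 5].

Step 1: column multipliers v_i = (∏_{j≠i}(α_i − α_j))^{−1} mod 11.
  i = 1 (α = 4): (4−2)(4−9)(4−3)(4−6) = 2·(−5)·1·(−2) = 20 ≡ 9, so v_1 = 9^{−1} = 5 (mod 11).
  i = 2 (α = 2): (2−4)(2−9)(2−3)(2−6) = (−2)·(−7)·(−1)·(−4) = 56 ≡ 1, so v_2 = 1^{−1} = 1 (mod 11).
  i = 3 (α = 9): (9−4)(9−2)(9−3)(9−6) = 5·7·6·3 = 630 ≡ 3, so v_3 = 3^{−1} = 4 (mod 11).
  i = 4 (α = 3): (3−4)(3−2)(3−9)(3−6) = (−1)·1·(−6)·(−3) = −18 ≡ 4, so v_4 = 4^{−1} = 3 (mod 11).
  i = 5 (α = 6): (6−4)(6−2)(6−9)(6−3) = 2·4·(−3)·3 = −72 ≡ 5, so v_5 = 5^{−1} = 9 (mod 11).
  v = [5, 1, 4, 3, 9].
Step 2: syndromes of r = [1, 1, 8, 2, 5] (all sums mod 11).
  S_0 = Σ v_i r_i = 5·1 + 1·1 + 4·8 + 3·2 + 9·5 = 89 ≡ 1.
  S_1 = Σ v_i α_i r_i = 5·4·1 + 1·2·1 + 4·9·8 + 3·3·2 + 9·6·5 = 598 ≡ 4.
  α_i^2 mod 11 = [5, 4, 4, 9, 3].
  S_2 = Σ v_i α_i^2 r_i = 5·5·1 + 1·4·1 + 4·4·8 + 3·9·2 + 9·3·5 = 346 ≡ 5.
  S = (1, 4, 5) ≠ 0, so r is not a codeword (an error is present).
Step 3: locate the error. For a single error e at position i, S_ℓ = v_i·e·α_i^ℓ, so α_err = S_1/S_0.
  S_0^{−1} = 1^{−1} = 1 (mod 11), so α_err = 4·1 = 4 ≡ 4 = α_1. Error position i = 1.
  Consistency check: S_2/S_1 = 5·3 = 15 ≡ 4 = α_err ✓ (single-error assumption holds).
Step 4: error magnitude e = S_0/v_1 = S_0·∏_{j≠1}(α_1 − α_j) = 1·9 = 9 ≡ 9 (mod 11).
Step 5: correct position 1: c_1 = r_1 − e = 1 − 9 ≡ 3 (mod 11). Hence c = [3, 1, 8, 2, 5].
  Check: interpolating c through the α_i gives m(x) = 10 + 1·x (degree < 2) with m(α_i) = c_i for every i, so c is indeed a codeword.


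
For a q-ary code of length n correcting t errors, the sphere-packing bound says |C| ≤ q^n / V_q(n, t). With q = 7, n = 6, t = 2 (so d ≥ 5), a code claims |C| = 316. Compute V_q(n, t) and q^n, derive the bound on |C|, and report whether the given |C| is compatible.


V_q(n, t) = 577, q^n = 117649, Hamming bound = 203, |C| = 316 > bound (violated).

Step 1: Compute V_q(n, t) = Σ_{j=0}^2 C(n, j) (q−1)^j.
  j = 0: C(6,0)·(6)^0 = 1·1 = 1.
  j = 1: C(6,1)·(6)^1 = 6·6 = 36.
  j = 2: C(6,2)·(6)^2 = 15·36 = 540.
  V_q(n, t) = 1 + 36 + 540 = 577.
Step 2: q^n = 7^6 = 117649.
Step 3: Hamming bound ⌊q^n / V_q(n,t)⌋ = ⌊117649/577⌋ = 203.
Step 4: Compare |C| = 316 to 203: violated.
The claimed |C| lies above the Hamming bound, so no 7-ary code of length 6 with d ≥ 5 can have 316 codewords.


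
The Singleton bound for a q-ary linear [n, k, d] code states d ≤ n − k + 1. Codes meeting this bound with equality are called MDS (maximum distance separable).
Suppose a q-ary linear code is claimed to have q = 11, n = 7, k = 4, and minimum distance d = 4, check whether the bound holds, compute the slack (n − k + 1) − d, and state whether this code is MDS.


Singleton RHS = n − k + 1 = 4, slack = 0, bound satisfied, MDS.

Singleton bound: d ≤ n − k + 1.
Here n = 7, k = 4, so n − k + 1 = 4.
Given d = 4, check d ≤ 4: YES.
Slack = (n − k + 1) − d = 0.
The code is MDS (slack = 0).
Description: the claimed parameters are [7, 4, 4]_11; such a code would be MDS (meets Singleton bound).


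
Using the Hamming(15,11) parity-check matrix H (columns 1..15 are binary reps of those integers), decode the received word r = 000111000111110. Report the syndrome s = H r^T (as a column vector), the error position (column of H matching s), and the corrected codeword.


s = (1, 0, 0, 1)^T, error position = 9, corrected codeword c = 000111001111110

Compute s = H r^T mod 2 one row at a time:
  s_1 = 0 + 0 + 1 + 1 + 1 + 1 + 1 + 0 = 5 ≡ 1 (mod 2).
  s_2 = 1 + 1 + 1 + 0 + 1 + 1 + 1 + 0 = 6 ≡ 0 (mod 2).
  s_3 = 0 + 0 + 1 + 0 + 1 + 1 + 1 + 0 = 4 ≡ 0 (mod 2).
  s_4 = 0 + 0 + 1 + 0 + 0 + 1 + 1 + 0 = 3 ≡ 1 (mod 2).
s = (1, 0, 0, 1)^T — this equals column 9 of H (binary 1001), so error is at position 9.
Correct: flip bit 9 of r = 000111000111110 to get c = 000111001111110.


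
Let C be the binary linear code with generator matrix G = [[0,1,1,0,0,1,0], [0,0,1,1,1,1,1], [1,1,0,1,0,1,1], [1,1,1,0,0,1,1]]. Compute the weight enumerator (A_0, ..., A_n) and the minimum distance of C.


Weight distribution: A_0 = 1, A_2 = 2, A_3 = 4, A_4 = 5, A_5 = 4. Minimum distance d = 2.

Enumerate all 2^4 = 16 messages m ∈ F_2^4.
For each, compute codeword c = mG in F_2^7, then tally its weight.
  m = 0000 → c = 0000000, weight = 0.
  m = 1000 → c = 0110010, weight = 3.
  m = 0100 → c = 0011111, weight = 5.
  m = 1100 → c = 0101101, weight = 4.
  m = 0010 → c = 1101011, weight = 5.
  m = 1010 → c = 1011001, weight = 4.
  m = 0110 → c = 1110100, weight = 4.
  m = 1110 → c = 1000110, weight = 3.
  m = 0001 → c = 1110011, weight = 5.
  m = 1001 → c = 1000001, weight = 2.
  m = 0101 → c = 1101100, weight = 4.
  m = 1101 → c = 1011110, weight = 5.
  m = 0011 → c = 0011000, weight = 2.
  m = 1011 → c = 0101010, weight = 3.
  m = 0111 → c = 0000111, weight = 3.
  m = 1111 → c = 0110101, weight = 4.
Tally weights:
  weight 0: 1 codewords.
  weight 2: 2 codewords.
  weight 3: 4 codewords.
  weight 4: 5 codewords.
  weight 5: 4 codewords.
Minimum distance d = smallest w > 0 with A_w > 0 = 2.
Sanity: Σ A_w = 16 = 2^4 = 16 ✓.


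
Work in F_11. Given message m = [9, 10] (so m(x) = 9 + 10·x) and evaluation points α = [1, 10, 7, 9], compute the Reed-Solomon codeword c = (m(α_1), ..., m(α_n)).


c = [8, 10, 2, 0]

Message polynomial: m(x) = 9 + 10·x (mod 11).
For each evaluation point α_i, compute m(α_i) mod 11:
  α_1 = 1: Horner steps 10 → 8, so m(1) = 8.
  α_2 = 10: Horner steps 10 → 10, so m(10) = 10.
  α_3 = 7: Horner steps 10 → 2, so m(7) = 2.
  α_4 = 9: Horner steps 10 → 0, so m(9) = 0.
Codeword c = [8, 10, 2, 0] ∈ F_11^4.


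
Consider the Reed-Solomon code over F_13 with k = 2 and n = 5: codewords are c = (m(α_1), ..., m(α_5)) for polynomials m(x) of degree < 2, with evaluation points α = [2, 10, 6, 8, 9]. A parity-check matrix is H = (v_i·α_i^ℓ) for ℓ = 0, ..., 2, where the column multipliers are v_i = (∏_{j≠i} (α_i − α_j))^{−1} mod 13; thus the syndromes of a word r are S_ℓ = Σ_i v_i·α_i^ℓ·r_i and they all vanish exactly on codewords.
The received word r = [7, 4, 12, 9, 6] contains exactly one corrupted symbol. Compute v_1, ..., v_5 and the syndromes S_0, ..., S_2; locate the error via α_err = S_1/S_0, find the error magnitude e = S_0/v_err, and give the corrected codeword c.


S = (6, 9, 7), error at position 4, error magnitude e = 1, c = [7, 4, 12, 8, 6].

Step 1: column multipliers v_i = (∏_{j≠i}(α_i − α_j))^{−1} mod 13.
  i = 1 (α = 2): (2−10)(2−6)(2−8)(2−9) = (−8)·(−4)·(−6)·(−7) = 1344 ≡ 5, so v_1 = 5^{−1} = 8 (mod 13).
  i = 2 (α = 10): (10−2)(10−6)(10−8)(10−9) = 8·4·2·1 = 64 ≡ 12, so v_2 = 12^{−1} = 12 (mod 13).
  i = 3 (α = 6): (6−2)(6−10)(6−8)(6−9) = 4·(−4)·(−2)·(−3) = −96 ≡ 8, so v_3 = 8^{−1} = 5 (mod 13).
  i = 4 (α = 8): (8−2)(8−10)(8−6)(8−9) = 6·(−2)·2·(−1) = 24 ≡ 11, so v_4 = 11^{−1} = 6 (mod 13).
  i = 5 (α = 9): (9−2)(9−10)(9−6)(9−8) = 7·(−1)·3·1 = −21 ≡ 5, so v_5 = 5^{−1} = 8 (mod 13).
  v = [8, 12, 5, 6, 8].
Step 2: syndromes of r = [7, 4, 12, 9, 6] (all sums mod 13).
  S_0 = Σ v_i r_i = 8·7 + 12·4 + 5·12 + 6·9 + 8·6 = 266 ≡ 6.
  S_1 = Σ v_i α_i r_i = 8·2·7 + 12·10·4 + 5·6·12 + 6·8·9 + 8·9·6 = 1816 ≡ 9.
  α_i^2 mod 13 = [4, 9, 10, 12, 3].
  S_2 = Σ v_i α_i^2 r_i = 8·4·7 + 12·9·4 + 5·10·12 + 6·12·9 + 8·3·6 = 2048 ≡ 7.
  S = (6, 9, 7) ≠ 0, so r is not a codeword (an error is present).
Step 3: locate the error. For a single error e at position i, S_ℓ = v_i·e·α_i^ℓ, so α_err = S_1/S_0.
  S_0^{−1} = 6^{−1} = 11 (mod 13), so α_err = 9·11 = 99 ≡ 8 = α_4. Error position i = 4.
  Consistency check: S_2/S_1 = 7·3 = 21 ≡ 8 = α_err ✓ (single-error assumption holds).
Step 4: error magnitude e = S_0/v_4 = S_0·∏_{j≠4}(α_4 − α_j) = 6·11 = 66 ≡ 1 (mod 13).
Step 5: correct position 4: c_4 = r_4 − e = 9 − 1 ≡ 8 (mod 13). Hence c = [7, 4, 12, 8, 6].
  Check: interpolating c through the α_i gives m(x) = 11 + 11·x (degree < 2) with m(α_i) = c_i for every i, so c is indeed a codeword.
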